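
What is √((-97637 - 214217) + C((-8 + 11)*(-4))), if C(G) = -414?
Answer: 2*I*√78067 ≈ 558.81*I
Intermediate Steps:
√((-97637 - 214217) + C((-8 + 11)*(-4))) = √((-97637 - 214217) - 414) = √(-311854 - 414) = √(-312268) = 2*I*√78067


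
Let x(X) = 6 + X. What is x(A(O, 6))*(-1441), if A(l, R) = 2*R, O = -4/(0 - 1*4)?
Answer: -25938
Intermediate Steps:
O = 1 (O = -4/(0 - 4) = -4/(-4) = -4*(-1/4) = 1)
x(A(O, 6))*(-1441) = (6 + 2*6)*(-1441) = (6 + 12)*(-1441) = 18*(-1441) = -25938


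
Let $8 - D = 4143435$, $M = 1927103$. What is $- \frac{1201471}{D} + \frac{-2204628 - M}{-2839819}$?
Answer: $\frac{20531485955886}{11766582719713} \approx 1.7449$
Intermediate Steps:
$D = -4143427$ ($D = 8 - 4143435 = -4143427$)
$- \frac{1201471}{D} + \frac{-2204628 - M}{-2839819} = - \frac{1201471}{-4143427} + \frac{-2204628 - 1927103}{-2839819} = \left(-1201471\right) \left(- \frac{1}{4143427}\right) + \left(-2204628 - 1927103\right) \left(- \frac{1}{2839819}\right) = \frac{1201471}{4143427} - - \frac{4131731}{2839819} = \frac{1201471}{4143427} + \frac{4131731}{2839819} = \frac{20531485955886}{11766582719713}$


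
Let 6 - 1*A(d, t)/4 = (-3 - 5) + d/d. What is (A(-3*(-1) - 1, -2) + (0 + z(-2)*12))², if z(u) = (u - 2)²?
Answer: 59536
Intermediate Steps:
z(u) = (-2 + u)²
A(d, t) = 52 (A(d, t) = 24 - 4*((-3 - 5) + d/d) = 24 - 4*(-8 + 1) = 24 - 4*(-7) = 24 + 28 = 52)
(A(-3*(-1) - 1, -2) + (0 + z(-2)*12))² = (52 + (0 + (-2 - 2)²*12))² = (52 + (0 + (-4)²*12))² = (52 + (0 + 16*12))² = (52 + (0 + 192))² = (52 + 192)² = 244² = 59536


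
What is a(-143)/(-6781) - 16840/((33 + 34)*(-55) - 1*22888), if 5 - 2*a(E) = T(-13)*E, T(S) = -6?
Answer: 251050849/360383026 ≈ 0.69662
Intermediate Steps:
a(E) = 5/2 + 3*E (a(E) = 5/2 - (-3)*E = 5/2 + 3*E)
a(-143)/(-6781) - 16840/((33 + 34)*(-55) - 1*22888) = (5/2 + 3*(-143))/(-6781) - 16840/((33 + 34)*(-55) - 1*22888) = (5/2 - 429)*(-1/6781) - 16840/(67*(-55) - 22888) = -853/2*(-1/6781) - 16840/(-3685 - 22888) = 853/13562 - 16840/(-26573) = 853/13562 - 16840*(-1/26573) = 853/13562 + 16840/26573 = 251050849/360383026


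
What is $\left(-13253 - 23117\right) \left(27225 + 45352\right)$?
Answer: $-2639625490$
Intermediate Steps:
$\left(-13253 - 23117\right) \left(27225 + 45352\right) = \left(-36370\right) 72577 = -2639625490$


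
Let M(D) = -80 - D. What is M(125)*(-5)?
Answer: 1025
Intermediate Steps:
M(125)*(-5) = (-80 - 1*125)*(-5) = (-80 - 125)*(-5) = -205*(-5) = 1025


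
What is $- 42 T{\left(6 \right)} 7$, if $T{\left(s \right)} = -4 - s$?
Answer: $2940$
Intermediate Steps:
$- 42 T{\left(6 \right)} 7 = - 42 \left(-4 - 6\right) 7 = \left(-42\right) \left(-10\right) 7 = 420 \cdot 7 = 2940$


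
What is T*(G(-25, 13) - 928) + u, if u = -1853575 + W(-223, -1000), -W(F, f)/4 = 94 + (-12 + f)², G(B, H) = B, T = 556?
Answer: -6480395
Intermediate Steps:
W(F, f) = -376 - 4*(-12 + f)² (W(F, f) = -4*(94 + (-12 + f)²) = -376 - 4*(-12 + f)²)
u = -5950527 (u = -1853575 + (-376 - 4*(-12 - 1000)²) = -1853575 + (-376 - 4*(-1012)²) = -1853575 + (-376 - 4*1024144) = -1853575 + (-376 - 4096576) = -1853575 - 4096952 = -5950527)
T*(G(-25, 13) - 928) + u = 556*(-25 - 928) - 5950527 = 556*(-953) - 5950527 = -529868 - 5950527 = -6480395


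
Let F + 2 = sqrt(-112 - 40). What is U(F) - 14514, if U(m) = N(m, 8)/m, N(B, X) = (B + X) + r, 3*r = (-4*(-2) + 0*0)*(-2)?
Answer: -1698025/117 - 4*I*sqrt(38)/117 ≈ -14513.0 - 0.21075*I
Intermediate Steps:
F = -2 + 2*I*sqrt(38) (F = -2 + sqrt(-112 - 40) = -2 + sqrt(-152) = -2 + 2*I*sqrt(38) ≈ -2.0 + 12.329*I)
r = -16/3 (r = ((-4*(-2) + 0*0)*(-2))/3 = ((8 + 0)*(-2))/3 = (8*(-2))/3 = (1/3)*(-16) = -16/3 ≈ -5.3333)
N(B, X) = -16/3 + B + X (N(B, X) = (B + X) - 16/3 = -16/3 + B + X)
U(m) = (8/3 + m)/m (U(m) = (-16/3 + m + 8)/m = (8/3 + m)/m)
U(F) - 14514 = (8/3 + (-2 + 2*I*sqrt(38)))/(-2 + 2*I*sqrt(38)) - 14514 = (2/3 + 2*I*sqrt(38))/(-2 + 2*I*sqrt(38)) - 14514 = -14514 + (2/3 + 2*I*sqrt(38))/(-2 + 2*I*sqrt(38))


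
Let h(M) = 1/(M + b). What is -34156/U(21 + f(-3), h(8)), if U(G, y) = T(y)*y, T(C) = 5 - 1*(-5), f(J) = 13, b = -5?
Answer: -51234/5 ≈ -10247.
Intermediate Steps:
T(C) = 10 (T(C) = 5 + 5 = 10)
h(M) = 1/(-5 + M) (h(M) = 1/(M - 5) = 1/(-5 + M))
U(G, y) = 10*y
-34156/U(21 + f(-3), h(8)) = -34156/(10/(-5 + 8)) = -34156/(10/3) = -34156/(10*(1/3)) = -34156/10/3 = -34156*3/10 = -51234/5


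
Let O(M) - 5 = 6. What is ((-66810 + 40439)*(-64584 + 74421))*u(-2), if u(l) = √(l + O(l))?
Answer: -778234581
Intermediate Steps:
O(M) = 11 (O(M) = 5 + 6 = 11)
u(l) = √(11 + l) (u(l) = √(l + 11) = √(11 + l))
((-66810 + 40439)*(-64584 + 74421))*u(-2) = ((-66810 + 40439)*(-64584 + 74421))*√(11 - 2) = (-26371*9837)*√9 = -259411527*3 = -778234581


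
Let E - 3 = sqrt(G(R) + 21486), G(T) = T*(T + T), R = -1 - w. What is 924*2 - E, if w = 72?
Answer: 1845 - 28*sqrt(41) ≈ 1665.7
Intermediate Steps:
R = -73 (R = -1 - 1*72 = -1 - 72 = -73)
G(T) = 2*T**2 (G(T) = T*(2*T) = 2*T**2)
E = 3 + 28*sqrt(41) (E = 3 + sqrt(2*(-73)**2 + 21486) = 3 + sqrt(2*5329 + 21486) = 3 + sqrt(10658 + 21486) = 3 + sqrt(32144) = 3 + 28*sqrt(41) ≈ 182.29)
924*2 - E = 924*2 - (3 + 28*sqrt(41)) = 1848 + (-3 - 28*sqrt(41)) = 1845 - 28*sqrt(41)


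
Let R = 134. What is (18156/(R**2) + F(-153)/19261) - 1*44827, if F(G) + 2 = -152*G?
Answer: -352333496118/7860239 ≈ -44825.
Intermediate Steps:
F(G) = -2 - 152*G
(18156/(R**2) + F(-153)/19261) - 1*44827 = (18156/(134**2) + (-2 - 152*(-153))/19261) - 1*44827 = (18156/17956 + (-2 + 23256)*(1/19261)) - 44827 = (18156*(1/17956) + 23254*(1/19261)) - 44827 = (4539/4489 + 2114/1751) - 44827 = 17437535/7860239 - 44827 = -352333496118/7860239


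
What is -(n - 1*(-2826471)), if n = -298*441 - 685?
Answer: -2694368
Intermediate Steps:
n = -132103 (n = -131418 - 685 = -132103)
-(n - 1*(-2826471)) = -(-132103 - 1*(-2826471)) = -(-132103 + 2826471) = -1*2694368 = -2694368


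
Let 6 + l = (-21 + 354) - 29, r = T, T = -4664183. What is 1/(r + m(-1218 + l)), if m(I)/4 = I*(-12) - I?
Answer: -1/4616343 ≈ -2.1662e-7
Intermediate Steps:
r = -4664183
l = 298 (l = -6 + ((-21 + 354) - 29) = -6 + (333 - 29) = -6 + 304 = 298)
m(I) = -52*I (m(I) = 4*(I*(-12) - I) = 4*(-12*I - I) = 4*(-13*I) = -52*I)
1/(r + m(-1218 + l)) = 1/(-4664183 - 52*(-1218 + 298)) = 1/(-4664183 - 52*(-920)) = 1/(-4664183 + 47840) = 1/(-4616343) = -1/4616343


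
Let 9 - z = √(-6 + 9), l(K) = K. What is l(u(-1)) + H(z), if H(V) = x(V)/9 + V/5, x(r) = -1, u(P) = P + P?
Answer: -14/45 - √3/5 ≈ -0.65752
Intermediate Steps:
u(P) = 2*P
z = 9 - √3 (z = 9 - √(-6 + 9) = 9 - √3 ≈ 7.2680)
H(V) = -⅑ + V/5 (H(V) = -1/9 + V/5 = -1*⅑ + V*(⅕) = -⅑ + V/5)
l(u(-1)) + H(z) = 2*(-1) + (-⅑ + (9 - √3)/5) = -2 + (-⅑ + (9/5 - √3/5)) = -2 + (76/45 - √3/5) = -14/45 - √3/5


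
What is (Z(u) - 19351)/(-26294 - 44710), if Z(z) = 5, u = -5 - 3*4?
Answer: 9673/35502 ≈ 0.27246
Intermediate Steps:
u = -17 (u = -5 - 12 = -17)
(Z(u) - 19351)/(-26294 - 44710) = (5 - 19351)/(-26294 - 44710) = -19346/(-71004) = -19346*(-1/71004) = 9673/35502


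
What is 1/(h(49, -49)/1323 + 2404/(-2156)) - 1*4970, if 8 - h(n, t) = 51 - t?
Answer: -85692383/17239 ≈ -4970.8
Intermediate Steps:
h(n, t) = -43 + t (h(n, t) = 8 - (51 - t) = 8 + (-51 + t) = -43 + t)
1/(h(49, -49)/1323 + 2404/(-2156)) - 1*4970 = 1/((-43 - 49)/1323 + 2404/(-2156)) - 1*4970 = 1/(-92*1/1323 + 2404*(-1/2156)) - 4970 = 1/(-92/1323 - 601/539) - 4970 = 1/(-17239/14553) - 4970 = -14553/17239 - 4970 = -85692383/17239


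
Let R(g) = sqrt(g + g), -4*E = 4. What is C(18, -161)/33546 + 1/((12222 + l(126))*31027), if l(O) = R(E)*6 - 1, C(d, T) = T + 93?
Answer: (-6329508*sqrt(2) + 12892136105*I)/(520415871*(-12221*I + 6*sqrt(2))) ≈ -0.0020271 - 1.8305e-12*I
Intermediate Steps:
E = -1 (E = -1/4*4 = -1)
C(d, T) = 93 + T
R(g) = sqrt(2)*sqrt(g) (R(g) = sqrt(2*g) = sqrt(2)*sqrt(g))
l(O) = -1 + 6*I*sqrt(2) (l(O) = (sqrt(2)*sqrt(-1))*6 - 1 = (sqrt(2)*I)*6 - 1 = (I*sqrt(2))*6 - 1 = 6*I*sqrt(2) - 1 = -1 + 6*I*sqrt(2))
C(18, -161)/33546 + 1/((12222 + l(126))*31027) = (93 - 161)/33546 + 1/((12222 + (-1 + 6*I*sqrt(2)))*31027) = -68*1/33546 + (1/31027)/(12221 + 6*I*sqrt(2)) = -34/16773 + 1/(31027*(12221 + 6*I*sqrt(2)))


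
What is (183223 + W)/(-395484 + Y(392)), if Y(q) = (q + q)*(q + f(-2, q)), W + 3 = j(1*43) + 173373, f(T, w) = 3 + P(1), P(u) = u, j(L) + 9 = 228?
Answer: -89203/21255 ≈ -4.1968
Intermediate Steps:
j(L) = 219 (j(L) = -9 + 228 = 219)
f(T, w) = 4 (f(T, w) = 3 + 1 = 4)
W = 173589 (W = -3 + (219 + 173373) = -3 + 173592 = 173589)
Y(q) = 2*q*(4 + q) (Y(q) = (q + q)*(q + 4) = (2*q)*(4 + q) = 2*q*(4 + q))
(183223 + W)/(-395484 + Y(392)) = (183223 + 173589)/(-395484 + 2*392*(4 + 392)) = 356812/(-395484 + 2*392*396) = 356812/(-395484 + 310464) = 356812/(-85020) = 356812*(-1/85020) = -89203/21255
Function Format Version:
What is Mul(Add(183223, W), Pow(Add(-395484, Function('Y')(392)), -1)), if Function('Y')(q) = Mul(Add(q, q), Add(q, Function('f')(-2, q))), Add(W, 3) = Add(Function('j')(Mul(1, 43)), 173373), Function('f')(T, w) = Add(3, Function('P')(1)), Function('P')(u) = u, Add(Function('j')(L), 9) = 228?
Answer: Rational(-89203, 21255) ≈ -4.1968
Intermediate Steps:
Function('j')(L) = 219 (Function('j')(L) = Add(-9, 228) = 219)
Function('f')(T, w) = 4 (Function('f')(T, w) = Add(3, 1) = 4)
W = 173589 (W = Add(-3, Add(219, 173373)) = Add(-3, 173592) = 173589)
Function('Y')(q) = Mul(2, q, Add(4, q)) (Function('Y')(q) = Mul(Add(q, q), Add(q, 4)) = Mul(Mul(2, q), Add(4, q)) = Mul(2, q, Add(4, q)))
Mul(Add(183223, W), Pow(Add(-395484, Function('Y')(392)), -1)) = Mul(Add(183223, 173589), Pow(Add(-395484, Mul(2, 392, Add(4, 392))), -1)) = Mul(356812, Pow(Add(-395484, Mul(2, 392, 396)), -1)) = Mul(356812, Pow(Add(-395484, 310464), -1)) = Mul(356812, Pow(-85020, -1)) = Mul(356812, Rational(-1, 85020)) = Rational(-89203, 21255)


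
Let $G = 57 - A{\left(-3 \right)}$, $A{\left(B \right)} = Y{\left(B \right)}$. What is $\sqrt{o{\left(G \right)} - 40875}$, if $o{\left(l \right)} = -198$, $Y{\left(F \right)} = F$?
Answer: $i \sqrt{41073} \approx 202.66 i$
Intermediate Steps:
$A{\left(B \right)} = B$
$G = 60$ ($G = 57 - -3 = 57 + 3 = 60$)
$\sqrt{o{\left(G \right)} - 40875} = \sqrt{-198 - 40875} = \sqrt{-41073} = i \sqrt{41073}$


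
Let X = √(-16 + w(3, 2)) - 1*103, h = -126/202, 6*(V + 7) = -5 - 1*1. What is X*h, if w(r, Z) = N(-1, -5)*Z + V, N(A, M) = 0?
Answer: 6489/101 - 126*I*√6/101 ≈ 64.248 - 3.0558*I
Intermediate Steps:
V = -8 (V = -7 + (-5 - 1*1)/6 = -7 + (-5 - 1)/6 = -7 + (⅙)*(-6) = -7 - 1 = -8)
w(r, Z) = -8 (w(r, Z) = 0*Z - 8 = 0 - 8 = -8)
h = -63/101 (h = -126*1/202 = -63/101 ≈ -0.62376)
X = -103 + 2*I*√6 (X = √(-16 - 8) - 1*103 = √(-24) - 103 = 2*I*√6 - 103 = -103 + 2*I*√6 ≈ -103.0 + 4.899*I)
X*h = (-103 + 2*I*√6)*(-63/101) = 6489/101 - 126*I*√6/101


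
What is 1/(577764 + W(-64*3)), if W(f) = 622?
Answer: 1/578386 ≈ 1.7289e-6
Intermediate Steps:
1/(577764 + W(-64*3)) = 1/(577764 + 622) = 1/578386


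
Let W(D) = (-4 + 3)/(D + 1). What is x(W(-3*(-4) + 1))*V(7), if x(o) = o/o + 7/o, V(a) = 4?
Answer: -388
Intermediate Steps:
W(D) = -1/(1 + D)
x(o) = 1 + 7/o
x(W(-3*(-4) + 1))*V(7) = ((7 - 1/(1 + (-3*(-4) + 1)))/((-1/(1 + (-3*(-4) + 1)))))*4 = ((7 - 1/(1 + (12 + 1)))/((-1/(1 + (12 + 1)))))*4 = ((7 - 1/(1 + 13))/((-1/(1 + 13))))*4 = ((7 - 1/14)/((-1/14)))*4 = ((7 - 1*1/14)/((-1*1/14)))*4 = ((7 - 1/14)/(-1/14))*4 = -14*97/14*4 = -97*4 = -388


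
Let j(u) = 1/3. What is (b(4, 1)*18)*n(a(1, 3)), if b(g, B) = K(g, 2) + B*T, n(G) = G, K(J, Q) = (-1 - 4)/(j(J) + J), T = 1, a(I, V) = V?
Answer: -108/13 ≈ -8.3077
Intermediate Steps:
j(u) = ⅓
K(J, Q) = -5/(⅓ + J) (K(J, Q) = (-1 - 4)/(⅓ + J) = -5/(⅓ + J))
b(g, B) = B - 15/(1 + 3*g) (b(g, B) = -15/(1 + 3*g) + B*1 = -15/(1 + 3*g) + B = B - 15/(1 + 3*g))
(b(4, 1)*18)*n(a(1, 3)) = (((-15 + 1*(1 + 3*4))/(1 + 3*4))*18)*3 = (((-15 + 1*(1 + 12))/(1 + 12))*18)*3 = (((-15 + 1*13)/13)*18)*3 = (((-15 + 13)/13)*18)*3 = (((1/13)*(-2))*18)*3 = -2/13*18*3 = -36/13*3 = -108/13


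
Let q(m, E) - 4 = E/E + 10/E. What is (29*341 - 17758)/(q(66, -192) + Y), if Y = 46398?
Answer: -755424/4454683 ≈ -0.16958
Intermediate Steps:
q(m, E) = 5 + 10/E (q(m, E) = 4 + (E/E + 10/E) = 4 + (1 + 10/E) = 5 + 10/E)
(29*341 - 17758)/(q(66, -192) + Y) = (29*341 - 17758)/((5 + 10/(-192)) + 46398) = (9889 - 17758)/((5 + 10*(-1/192)) + 46398) = -7869/((5 - 5/96) + 46398) = -7869/(475/96 + 46398) = -7869/4454683/96 = -7869*96/4454683 = -755424/4454683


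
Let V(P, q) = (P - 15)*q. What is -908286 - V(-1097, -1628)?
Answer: -2718622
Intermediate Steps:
V(P, q) = q*(-15 + P) (V(P, q) = (-15 + P)*q = q*(-15 + P))
-908286 - V(-1097, -1628) = -908286 - (-1628)*(-15 - 1097) = -908286 - (-1628)*(-1112) = -908286 - 1*1810336 = -908286 - 1810336 = -2718622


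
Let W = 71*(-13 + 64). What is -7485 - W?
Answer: -11106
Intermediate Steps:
W = 3621 (W = 71*51 = 3621)
-7485 - W = -7485 - 1*3621 = -7485 - 3621 = -11106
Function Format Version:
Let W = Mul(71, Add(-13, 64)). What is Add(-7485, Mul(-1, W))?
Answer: -11106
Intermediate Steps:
W = 3621 (W = Mul(71, 51) = 3621)
Add(-7485, Mul(-1, W)) = Add(-7485, Mul(-1, 3621)) = Add(-7485, -3621) = -11106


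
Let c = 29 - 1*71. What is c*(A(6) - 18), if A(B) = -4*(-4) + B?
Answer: -168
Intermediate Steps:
A(B) = 16 + B
c = -42 (c = 29 - 71 = -42)
c*(A(6) - 18) = -42*((16 + 6) - 18) = -42*(22 - 18) = -42*4 = -168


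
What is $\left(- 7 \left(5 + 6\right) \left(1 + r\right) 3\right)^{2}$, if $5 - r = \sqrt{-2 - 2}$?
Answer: $1707552 - 1280664 i \approx 1.7076 \cdot 10^{6} - 1.2807 \cdot 10^{6} i$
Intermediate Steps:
$r = 5 - 2 i$ ($r = 5 - \sqrt{-2 - 2} = 5 - \sqrt{-4} = 5 - 2 i \approx 5.0 - 2.0 i$)
$\left(- 7 \left(5 + 6\right) \left(1 + r\right) 3\right)^{2} = \left(- 7 \left(5 + 6\right) \left(1 + \left(5 - 2 i\right)\right) 3\right)^{2} = \left(- 7 \cdot 11 \left(6 - 2 i\right) 3\right)^{2} = \left(- 7 \left(66 - 22 i\right) 3\right)^{2} = \left(\left(-462 + 154 i\right) 3\right)^{2} = \left(-1386 + 462 i\right)^{2}$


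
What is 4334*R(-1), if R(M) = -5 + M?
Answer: -26004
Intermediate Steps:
4334*R(-1) = 4334*(-5 - 1) = 4334*(-6) = -26004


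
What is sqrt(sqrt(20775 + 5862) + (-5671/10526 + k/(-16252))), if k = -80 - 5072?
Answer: sqrt(-405594341857330 + 1829028092711044*sqrt(26637))/42767138 ≈ 12.767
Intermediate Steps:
k = -5152
sqrt(sqrt(20775 + 5862) + (-5671/10526 + k/(-16252))) = sqrt(sqrt(20775 + 5862) + (-5671/10526 - 5152/(-16252))) = sqrt(sqrt(26637) + (-5671*1/10526 - 5152*(-1/16252))) = sqrt(sqrt(26637) + (-5671/10526 + 1288/4063)) = sqrt(sqrt(26637) - 9483785/42767138) = sqrt(-9483785/42767138 + sqrt(26637))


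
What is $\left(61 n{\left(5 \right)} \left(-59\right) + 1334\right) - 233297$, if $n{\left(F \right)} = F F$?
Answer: $-321938$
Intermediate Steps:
$n{\left(F \right)} = F^{2}$
$\left(61 n{\left(5 \right)} \left(-59\right) + 1334\right) - 233297 = \left(61 \cdot 5^{2} \left(-59\right) + 1334\right) - 233297 = \left(61 \cdot 25 \left(-59\right) + 1334\right) - 233297 = \left(1525 \left(-59\right) + 1334\right) - 233297 = \left(-89975 + 1334\right) - 233297 = -88641 - 233297 = -321938$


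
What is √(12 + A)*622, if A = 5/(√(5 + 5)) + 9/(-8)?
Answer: 311*√(174 + 8*√10)/2 ≈ 2195.2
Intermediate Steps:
A = -9/8 + √10/2 (A = 5/(√10) + 9*(-⅛) = 5*(√10/10) - 9/8 = √10/2 - 9/8 = -9/8 + √10/2 ≈ 0.45614)
√(12 + A)*622 = √(12 + (-9/8 + √10/2))*622 = √(87/8 + √10/2)*622 = 622*√(87/8 + √10/2)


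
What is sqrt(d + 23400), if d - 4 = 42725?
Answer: sqrt(66129) ≈ 257.16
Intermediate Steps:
d = 42729 (d = 4 + 42725 = 42729)
sqrt(d + 23400) = sqrt(42729 + 23400) = sqrt(66129)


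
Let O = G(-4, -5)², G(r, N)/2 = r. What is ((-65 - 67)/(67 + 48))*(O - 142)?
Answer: 10296/115 ≈ 89.530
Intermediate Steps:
G(r, N) = 2*r
O = 64 (O = (2*(-4))² = (-8)² = 64)
((-65 - 67)/(67 + 48))*(O - 142) = ((-65 - 67)/(67 + 48))*(64 - 142) = -132/115*(-78) = 10296/115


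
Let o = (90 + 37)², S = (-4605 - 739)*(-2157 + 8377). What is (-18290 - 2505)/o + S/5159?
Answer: -536230080125/83209511 ≈ -6444.3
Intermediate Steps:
S = -33239680 (S = -5344*6220 = -33239680)
o = 16129 (o = 127² = 16129)
(-18290 - 2505)/o + S/5159 = (-18290 - 2505)/16129 - 33239680/5159 = -20795*1/16129 - 33239680*1/5159 = -20795/16129 - 33239680/5159 = -536230080125/83209511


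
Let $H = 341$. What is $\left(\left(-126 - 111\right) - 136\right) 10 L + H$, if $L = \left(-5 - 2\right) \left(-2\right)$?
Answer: $-51879$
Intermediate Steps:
$L = 14$ ($L = \left(-7\right) \left(-2\right) = 14$)
$\left(\left(-126 - 111\right) - 136\right) 10 L + H = \left(\left(-126 - 111\right) - 136\right) 10 \cdot 14 + 341 = \left(-237 - 136\right) 140 + 341 = \left(-373\right) 140 + 341 = -52220 + 341 = -51879$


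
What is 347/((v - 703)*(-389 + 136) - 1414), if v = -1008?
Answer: 347/431469 ≈ 0.00080423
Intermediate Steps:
347/((v - 703)*(-389 + 136) - 1414) = 347/((-1008 - 703)*(-389 + 136) - 1414) = 347/(-1711*(-253) - 1414) = 347/(432883 - 1414) = 347/431469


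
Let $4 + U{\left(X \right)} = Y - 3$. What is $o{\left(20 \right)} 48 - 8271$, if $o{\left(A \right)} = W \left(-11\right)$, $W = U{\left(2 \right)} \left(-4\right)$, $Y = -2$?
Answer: $-27279$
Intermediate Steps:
$U{\left(X \right)} = -9$ ($U{\left(X \right)} = -4 - 5 = -9$)
$W = 36$ ($W = \left(-9\right) \left(-4\right) = 36$)
$o{\left(A \right)} = -396$ ($o{\left(A \right)} = 36 \left(-11\right) = -396$)
$o{\left(20 \right)} 48 - 8271 = \left(-396\right) 48 - 8271 = -19008 - 8271 = -27279$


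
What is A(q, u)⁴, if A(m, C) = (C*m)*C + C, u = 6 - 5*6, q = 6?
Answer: 138735983333376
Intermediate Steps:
u = -24 (u = 6 - 30 = -24)
A(m, C) = C + m*C² (A(m, C) = m*C² + C = C + m*C²)
A(q, u)⁴ = (-24*(1 - 24*6))⁴ = (-24*(1 - 144))⁴ = (-24*(-143))⁴ = 3432⁴ = 138735983333376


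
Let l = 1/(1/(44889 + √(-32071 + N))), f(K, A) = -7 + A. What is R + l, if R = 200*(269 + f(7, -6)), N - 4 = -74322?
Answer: 96089 + 3*I*√11821 ≈ 96089.0 + 326.17*I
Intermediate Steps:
N = -74318 (N = 4 - 74322 = -74318)
R = 51200 (R = 200*(269 + (-7 - 6)) = 200*(269 - 13) = 200*256 = 51200)
l = 44889 + 3*I*√11821 (l = 1/(1/(44889 + √(-32071 - 74318))) = 1/(1/(44889 + √(-106389))) = 1/(1/(44889 + 3*I*√11821)) = 44889 + 3*I*√11821 ≈ 44889.0 + 326.17*I)
R + l = 51200 + (44889 + 3*I*√11821) = 96089 + 3*I*√11821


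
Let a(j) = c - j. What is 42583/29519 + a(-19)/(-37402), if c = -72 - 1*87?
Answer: 798411013/552034819 ≈ 1.4463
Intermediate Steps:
c = -159 (c = -72 - 87 = -159)
a(j) = -159 - j
42583/29519 + a(-19)/(-37402) = 42583/29519 + (-159 - 1*(-19))/(-37402) = 42583*(1/29519) + (-159 + 19)*(-1/37402) = 42583/29519 - 140*(-1/37402) = 42583/29519 + 70/18701 = 798411013/552034819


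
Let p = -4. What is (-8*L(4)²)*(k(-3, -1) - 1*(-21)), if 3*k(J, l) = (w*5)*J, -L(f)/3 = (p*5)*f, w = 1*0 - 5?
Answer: -21196800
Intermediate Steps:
w = -5 (w = 0 - 5 = -5)
L(f) = 60*f (L(f) = -3*(-4*5)*f = -(-60)*f = 60*f)
k(J, l) = -25*J/3 (k(J, l) = ((-5*5)*J)/3 = (-25*J)/3 = -25*J/3)
(-8*L(4)²)*(k(-3, -1) - 1*(-21)) = (-8*(60*4)²)*(-25/3*(-3) - 1*(-21)) = (-8*240²)*(25 + 21) = -8*57600*46 = -460800*46 = -21196800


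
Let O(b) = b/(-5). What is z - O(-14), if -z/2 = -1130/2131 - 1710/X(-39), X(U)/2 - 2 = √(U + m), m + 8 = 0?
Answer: 11831622/181135 - 570*I*√47/17 ≈ 65.319 - 229.87*I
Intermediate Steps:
m = -8 (m = -8 + 0 = -8)
X(U) = 4 + 2*√(-8 + U) (X(U) = 4 + 2*√(U - 8) = 4 + 2*√(-8 + U))
O(b) = -b/5 (O(b) = b*(-⅕) = -b/5)
z = 2260/2131 + 3420/(4 + 2*I*√47) (z = -2*(-1130/2131 - 1710/(4 + 2*√(-8 - 39))) = -2*(-1130*1/2131 - 1710/(4 + 2*√(-47))) = -2*(-1130/2131 - 1710/(4 + 2*(I*√47))) = -2*(-1130/2131 - 1710/(4 + 2*I*√47)) = 2260/2131 + 3420/(4 + 2*I*√47) ≈ 68.119 - 229.87*I)
z - O(-14) = (2467760/36227 - 570*I*√47/17) - (-1)*(-14)/5 = (2467760/36227 - 570*I*√47/17) - 1*14/5 = (2467760/36227 - 570*I*√47/17) - 14/5 = 11831622/181135 - 570*I*√47/17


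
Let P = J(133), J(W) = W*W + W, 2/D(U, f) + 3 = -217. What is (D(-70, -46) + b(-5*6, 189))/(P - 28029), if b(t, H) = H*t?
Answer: 623701/1122770 ≈ 0.55550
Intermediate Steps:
D(U, f) = -1/110 (D(U, f) = 2/(-3 - 217) = 2/(-220) = 2*(-1/220) = -1/110)
J(W) = W + W² (J(W) = W² + W = W + W²)
P = 17822 (P = 133*(1 + 133) = 133*134 = 17822)
(D(-70, -46) + b(-5*6, 189))/(P - 28029) = (-1/110 + 189*(-5*6))/(17822 - 28029) = (-1/110 + 189*(-30))/(-10207) = (-1/110 - 5670)*(-1/10207) = -623701/110*(-1/10207) = 623701/1122770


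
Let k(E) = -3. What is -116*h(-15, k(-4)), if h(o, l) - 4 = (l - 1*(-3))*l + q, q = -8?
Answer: 464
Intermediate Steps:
h(o, l) = -4 + l*(3 + l) (h(o, l) = 4 + ((l - 1*(-3))*l - 8) = 4 + ((l + 3)*l - 8) = 4 + ((3 + l)*l - 8) = 4 + (l*(3 + l) - 8) = 4 + (-8 + l*(3 + l)) = -4 + l*(3 + l))
-116*h(-15, k(-4)) = -116*(-4 + (-3)² + 3*(-3)) = -116*(-4 + 9 - 9) = -116*(-4) = 464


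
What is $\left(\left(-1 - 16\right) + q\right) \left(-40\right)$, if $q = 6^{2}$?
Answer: $-760$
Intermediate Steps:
$q = 36$
$\left(\left(-1 - 16\right) + q\right) \left(-40\right) = \left(\left(-1 - 16\right) + 36\right) \left(-40\right) = \left(-17 + 36\right) \left(-40\right) = 19 \left(-40\right) = -760$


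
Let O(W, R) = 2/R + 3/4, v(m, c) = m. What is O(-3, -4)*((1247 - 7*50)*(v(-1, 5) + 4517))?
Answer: 1012713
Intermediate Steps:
O(W, R) = ¾ + 2/R (O(W, R) = 2/R + 3*(¼) = 2/R + ¾ = ¾ + 2/R)
O(-3, -4)*((1247 - 7*50)*(v(-1, 5) + 4517)) = (¾ + 2/(-4))*((1247 - 7*50)*(-1 + 4517)) = (¾ + 2*(-¼))*((1247 - 350)*4516) = (¾ - ½)*(897*4516) = (¼)*4050852 = 1012713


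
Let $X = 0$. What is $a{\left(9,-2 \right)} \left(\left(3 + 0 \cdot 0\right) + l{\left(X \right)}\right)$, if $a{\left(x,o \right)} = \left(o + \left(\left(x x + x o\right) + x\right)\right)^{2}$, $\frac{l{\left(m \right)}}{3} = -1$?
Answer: $0$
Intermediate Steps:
$l{\left(m \right)} = -3$ ($l{\left(m \right)} = 3 \left(-1\right) = -3$)
$a{\left(x,o \right)} = \left(o + x + x^{2} + o x\right)^{2}$ ($a{\left(x,o \right)} = \left(o + \left(\left(x^{2} + o x\right) + x\right)\right)^{2} = \left(o + \left(x + x^{2} + o x\right)\right)^{2} = \left(o + x + x^{2} + o x\right)^{2}$)
$a{\left(9,-2 \right)} \left(\left(3 + 0 \cdot 0\right) + l{\left(X \right)}\right) = \left(-2 + 9 + 9^{2} - 18\right)^{2} \left(\left(3 + 0 \cdot 0\right) - 3\right) = \left(-2 + 9 + 81 - 18\right)^{2} \left(\left(3 + 0\right) - 3\right) = 70^{2} \left(3 - 3\right) = 4900 \cdot 0 = 0$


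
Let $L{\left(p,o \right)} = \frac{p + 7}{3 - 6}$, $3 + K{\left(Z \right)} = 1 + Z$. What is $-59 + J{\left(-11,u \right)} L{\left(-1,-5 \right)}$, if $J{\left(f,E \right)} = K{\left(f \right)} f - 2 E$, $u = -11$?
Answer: $-389$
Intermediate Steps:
$K{\left(Z \right)} = -2 + Z$ ($K{\left(Z \right)} = -3 + \left(1 + Z\right) = -2 + Z$)
$L{\left(p,o \right)} = - \frac{7}{3} - \frac{p}{3}$ ($L{\left(p,o \right)} = \frac{7 + p}{-3} = \left(7 + p\right) \left(- \frac{1}{3}\right) = - \frac{7}{3} - \frac{p}{3}$)
$J{\left(f,E \right)} = - 2 E + f \left(-2 + f\right)$ ($J{\left(f,E \right)} = \left(-2 + f\right) f - 2 E = f \left(-2 + f\right) - 2 E = - 2 E + f \left(-2 + f\right)$)
$-59 + J{\left(-11,u \right)} L{\left(-1,-5 \right)} = -59 + \left(\left(-2\right) \left(-11\right) - 11 \left(-2 - 11\right)\right) \left(- \frac{7}{3} - - \frac{1}{3}\right) = -59 + \left(22 - -143\right) \left(- \frac{7}{3} + \frac{1}{3}\right) = -59 + \left(22 + 143\right) \left(-2\right) = -59 + 165 \left(-2\right) = -59 - 330 = -389$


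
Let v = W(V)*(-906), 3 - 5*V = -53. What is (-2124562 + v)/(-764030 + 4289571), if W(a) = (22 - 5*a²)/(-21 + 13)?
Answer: -21931009/35255410 ≈ -0.62206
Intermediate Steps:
V = 56/5 (V = ⅗ - ⅕*(-53) = ⅗ + 53/5 = 56/5 ≈ 11.200)
W(a) = -11/4 + 5*a²/8 (W(a) = (22 - 5*a²)/(-8) = (22 - 5*a²)*(-⅛) = -11/4 + 5*a²/8)
v = -685389/10 (v = (-11/4 + 5*(56/5)²/8)*(-906) = (-11/4 + (5/8)*(3136/25))*(-906) = (-11/4 + 392/5)*(-906) = (1513/20)*(-906) = -685389/10 ≈ -68539.)
(-2124562 + v)/(-764030 + 4289571) = (-2124562 - 685389/10)/(-764030 + 4289571) = -21931009/10/3525541 = -21931009/10*1/3525541 = -21931009/35255410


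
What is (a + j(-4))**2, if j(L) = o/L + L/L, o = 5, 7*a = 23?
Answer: 7225/784 ≈ 9.2156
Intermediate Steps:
a = 23/7 (a = (1/7)*23 = 23/7 ≈ 3.2857)
j(L) = 1 + 5/L (j(L) = 5/L + L/L = 5/L + 1 = 1 + 5/L)
(a + j(-4))**2 = (23/7 + (5 - 4)/(-4))**2 = (23/7 - 1/4*1)**2 = (23/7 - 1/4)**2 = (85/28)**2 = 7225/784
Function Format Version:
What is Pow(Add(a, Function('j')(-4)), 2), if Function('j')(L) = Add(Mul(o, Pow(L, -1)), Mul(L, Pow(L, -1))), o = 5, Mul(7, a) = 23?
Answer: Rational(7225, 784) ≈ 9.2156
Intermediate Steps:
a = Rational(23, 7) (a = Mul(Rational(1, 7), 23) = Rational(23, 7) ≈ 3.2857)
Function('j')(L) = Add(1, Mul(5, Pow(L, -1))) (Function('j')(L) = Add(Mul(5, Pow(L, -1)), Mul(L, Pow(L, -1))) = Add(Mul(5, Pow(L, -1)), 1) = Add(1, Mul(5, Pow(L, -1))))
Pow(Add(a, Function('j')(-4)), 2) = Pow(Add(Rational(23, 7), Mul(Pow(-4, -1), Add(5, -4))), 2) = Pow(Add(Rational(23, 7), Mul(Rational(-1, 4), 1)), 2) = Pow(Add(Rational(23, 7), Rational(-1, 4)), 2) = Pow(Rational(85, 28), 2) = Rational(7225, 784)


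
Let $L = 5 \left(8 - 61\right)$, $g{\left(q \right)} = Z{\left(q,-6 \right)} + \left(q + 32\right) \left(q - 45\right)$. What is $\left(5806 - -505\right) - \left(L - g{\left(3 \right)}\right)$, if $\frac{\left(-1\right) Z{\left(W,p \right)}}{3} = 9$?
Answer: $5079$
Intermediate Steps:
$Z{\left(W,p \right)} = -27$ ($Z{\left(W,p \right)} = \left(-3\right) 9 = -27$)
$g{\left(q \right)} = -27 + \left(-45 + q\right) \left(32 + q\right)$ ($g{\left(q \right)} = -27 + \left(q + 32\right) \left(q - 45\right) = -27 + \left(32 + q\right) \left(-45 + q\right) = -27 + \left(-45 + q\right) \left(32 + q\right)$)
$L = -265$ ($L = 5 \left(-53\right) = -265$)
$\left(5806 - -505\right) - \left(L - g{\left(3 \right)}\right) = \left(5806 - -505\right) - 1232 = \left(5806 + 505\right) + \left(\left(-1467 + 9 - 39\right) + 265\right) = 6311 + \left(-1497 + 265\right) = 6311 - 1232 = 5079$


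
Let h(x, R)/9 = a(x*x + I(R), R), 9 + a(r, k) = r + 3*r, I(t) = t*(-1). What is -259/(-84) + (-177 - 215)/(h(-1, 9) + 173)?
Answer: 61/12 ≈ 5.0833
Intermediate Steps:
I(t) = -t
a(r, k) = -9 + 4*r (a(r, k) = -9 + (r + 3*r) = -9 + 4*r)
h(x, R) = -81 - 36*R + 36*x² (h(x, R) = 9*(-9 + 4*(x*x - R)) = 9*(-9 + 4*(x² - R)) = 9*(-9 + (-4*R + 4*x²)) = 9*(-9 - 4*R + 4*x²) = -81 - 36*R + 36*x²)
-259/(-84) + (-177 - 215)/(h(-1, 9) + 173) = -259/(-84) + (-177 - 215)/((-81 - 36*9 + 36*(-1)²) + 173) = -259*(-1/84) - 392/((-81 - 324 + 36*1) + 173) = 37/12 - 392/((-81 - 324 + 36) + 173) = 37/12 - 392/(-369 + 173) = 37/12 - 392/(-196) = 37/12 - 392*(-1/196) = 37/12 + 2 = 61/12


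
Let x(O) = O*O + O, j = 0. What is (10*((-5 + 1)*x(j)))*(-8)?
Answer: 0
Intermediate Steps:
x(O) = O + O**2 (x(O) = O**2 + O = O + O**2)
(10*((-5 + 1)*x(j)))*(-8) = (10*((-5 + 1)*(0*(1 + 0))))*(-8) = (10*(-0))*(-8) = (10*(-4*0))*(-8) = (10*0)*(-8) = 0*(-8) = 0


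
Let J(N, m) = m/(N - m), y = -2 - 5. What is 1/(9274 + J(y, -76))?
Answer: 69/639830 ≈ 0.00010784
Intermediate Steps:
y = -7
1/(9274 + J(y, -76)) = 1/(9274 - 76/(-7 - 1*(-76))) = 1/(9274 - 76/(-7 + 76)) = 1/(9274 - 76/69) = 1/(639830/69) = 69/639830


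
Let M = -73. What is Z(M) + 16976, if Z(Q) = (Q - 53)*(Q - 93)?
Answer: 37892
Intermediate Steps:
Z(Q) = (-93 + Q)*(-53 + Q) (Z(Q) = (-53 + Q)*(-93 + Q) = (-93 + Q)*(-53 + Q))
Z(M) + 16976 = (4929 + (-73)**2 - 146*(-73)) + 16976 = (4929 + 5329 + 10658) + 16976 = 20916 + 16976 = 37892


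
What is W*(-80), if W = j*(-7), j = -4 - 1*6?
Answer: -5600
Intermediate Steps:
j = -10 (j = -4 - 6 = -10)
W = 70 (W = -10*(-7) = 70)
W*(-80) = 70*(-80) = -5600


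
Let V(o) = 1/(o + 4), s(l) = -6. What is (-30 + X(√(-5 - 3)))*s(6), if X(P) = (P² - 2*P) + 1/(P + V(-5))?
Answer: 6*(55*I + 72*√2)/(I + 2*√2) ≈ 228.67 + 35.827*I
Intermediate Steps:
V(o) = 1/(4 + o)
X(P) = P² + 1/(-1 + P) - 2*P (X(P) = (P² - 2*P) + 1/(P + 1/(4 - 5)) = (P² - 2*P) + 1/(P + 1/(-1)) = (P² - 2*P) + 1/(P - 1) = (P² - 2*P) + 1/(-1 + P) = P² + 1/(-1 + P) - 2*P)
(-30 + X(√(-5 - 3)))*s(6) = (-30 + (1 + (√(-5 - 3))³ - 3*(√(-5 - 3))² + 2*√(-5 - 3))/(-1 + √(-5 - 3)))*(-6) = (-30 + (1 + (√(-8))³ - 3*(√(-8))² + 2*√(-8))/(-1 + √(-8)))*(-6) = (-30 + (1 + (2*I*√2)³ - 3*(2*I*√2)² + 2*(2*I*√2))/(-1 + 2*I*√2))*(-6) = (-30 + (1 - 16*I*√2 - 3*(-8) + 4*I*√2)/(-1 + 2*I*√2))*(-6) = (-30 + (1 - 16*I*√2 + 24 + 4*I*√2)/(-1 + 2*I*√2))*(-6) = (-30 + (25 - 12*I*√2)/(-1 + 2*I*√2))*(-6) = 180 - 6*(25 - 12*I*√2)/(-1 + 2*I*√2)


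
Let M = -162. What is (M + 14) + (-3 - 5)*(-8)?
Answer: -84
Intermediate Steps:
(M + 14) + (-3 - 5)*(-8) = (-162 + 14) + (-3 - 5)*(-8) = -148 - 8*(-8) = -148 + 64 = -84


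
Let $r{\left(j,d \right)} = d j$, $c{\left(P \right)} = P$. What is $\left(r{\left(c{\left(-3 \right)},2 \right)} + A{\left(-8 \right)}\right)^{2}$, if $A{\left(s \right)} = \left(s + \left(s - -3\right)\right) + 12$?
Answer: $49$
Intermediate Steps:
$A{\left(s \right)} = 15 + 2 s$ ($A{\left(s \right)} = \left(s + \left(s + 3\right)\right) + 12 = \left(s + \left(3 + s\right)\right) + 12 = \left(3 + 2 s\right) + 12 = 15 + 2 s$)
$\left(r{\left(c{\left(-3 \right)},2 \right)} + A{\left(-8 \right)}\right)^{2} = \left(2 \left(-3\right) + \left(15 + 2 \left(-8\right)\right)\right)^{2} = \left(-6 + \left(15 - 16\right)\right)^{2} = \left(-6 - 1\right)^{2} = \left(-7\right)^{2} = 49$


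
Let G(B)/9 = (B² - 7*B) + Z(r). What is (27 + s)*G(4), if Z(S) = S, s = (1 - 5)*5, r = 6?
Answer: -378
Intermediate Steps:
s = -20 (s = -4*5 = -20)
G(B) = 54 - 63*B + 9*B² (G(B) = 9*((B² - 7*B) + 6) = 9*(6 + B² - 7*B) = 54 - 63*B + 9*B²)
(27 + s)*G(4) = (27 - 20)*(54 - 63*4 + 9*4²) = 7*(54 - 252 + 9*16) = 7*(54 - 252 + 144) = 7*(-54) = -378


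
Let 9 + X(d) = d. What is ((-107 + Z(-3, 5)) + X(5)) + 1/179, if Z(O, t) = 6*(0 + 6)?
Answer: -13424/179 ≈ -74.994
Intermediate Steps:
X(d) = -9 + d
Z(O, t) = 36 (Z(O, t) = 6*6 = 36)
((-107 + Z(-3, 5)) + X(5)) + 1/179 = ((-107 + 36) + (-9 + 5)) + 1/179 = (-71 - 4) + 1/179 = -75 + 1/179 = -13424/179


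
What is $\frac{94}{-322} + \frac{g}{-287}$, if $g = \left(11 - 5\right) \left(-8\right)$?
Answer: $- \frac{823}{6601} \approx -0.12468$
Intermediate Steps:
$g = -48$ ($g = 6 \left(-8\right) = -48$)
$\frac{94}{-322} + \frac{g}{-287} = \frac{94}{-322} - \frac{48}{-287} = 94 \left(- \frac{1}{322}\right) - - \frac{48}{287} = - \frac{47}{161} + \frac{48}{287} = - \frac{823}{6601}$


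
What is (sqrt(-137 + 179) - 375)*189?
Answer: -70875 + 189*sqrt(42) ≈ -69650.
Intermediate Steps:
(sqrt(-137 + 179) - 375)*189 = (sqrt(42) - 375)*189 = (-375 + sqrt(42))*189 = -70875 + 189*sqrt(42)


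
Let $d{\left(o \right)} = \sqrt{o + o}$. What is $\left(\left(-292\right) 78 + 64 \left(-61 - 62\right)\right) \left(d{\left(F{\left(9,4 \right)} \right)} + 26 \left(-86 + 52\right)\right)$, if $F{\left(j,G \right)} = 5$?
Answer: $27092832 - 30648 \sqrt{10} \approx 2.6996 \cdot 10^{7}$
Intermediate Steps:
$d{\left(o \right)} = \sqrt{2} \sqrt{o}$ ($d{\left(o \right)} = \sqrt{2 o} = \sqrt{2} \sqrt{o}$)
$\left(\left(-292\right) 78 + 64 \left(-61 - 62\right)\right) \left(d{\left(F{\left(9,4 \right)} \right)} + 26 \left(-86 + 52\right)\right) = \left(\left(-292\right) 78 + 64 \left(-61 - 62\right)\right) \left(\sqrt{2} \sqrt{5} + 26 \left(-86 + 52\right)\right) = \left(-22776 + 64 \left(-123\right)\right) \left(\sqrt{10} + 26 \left(-34\right)\right) = \left(-22776 - 7872\right) \left(\sqrt{10} - 884\right) = - 30648 \left(-884 + \sqrt{10}\right) = 27092832 - 30648 \sqrt{10}$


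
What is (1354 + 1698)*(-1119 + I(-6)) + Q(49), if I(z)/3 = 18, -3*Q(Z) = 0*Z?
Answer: -3250380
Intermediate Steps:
Q(Z) = 0 (Q(Z) = -0*Z = -1/3*0 = 0)
I(z) = 54 (I(z) = 3*18 = 54)
(1354 + 1698)*(-1119 + I(-6)) + Q(49) = (1354 + 1698)*(-1119 + 54) + 0 = 3052*(-1065) + 0 = -3250380 + 0 = -3250380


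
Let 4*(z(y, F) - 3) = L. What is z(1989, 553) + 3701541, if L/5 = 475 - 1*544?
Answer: 14805831/4 ≈ 3.7015e+6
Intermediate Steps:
L = -345 (L = 5*(475 - 1*544) = 5*(475 - 544) = 5*(-69) = -345)
z(y, F) = -333/4 (z(y, F) = 3 + (¼)*(-345) = 3 - 345/4 = -333/4)
z(1989, 553) + 3701541 = -333/4 + 3701541 = 14805831/4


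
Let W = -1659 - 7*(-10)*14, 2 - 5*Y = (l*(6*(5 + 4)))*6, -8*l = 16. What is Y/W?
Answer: -130/679 ≈ -0.19146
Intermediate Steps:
l = -2 (l = -⅛*16 = -2)
Y = 130 (Y = ⅖ - (-12*(5 + 4))*6/5 = ⅖ - (-12*9)*6/5 = ⅖ - (-2*54)*6/5 = ⅖ - (-108)*6/5 = ⅖ - ⅕*(-648) = ⅖ + 648/5 = 130)
W = -679 (W = -1659 + 70*14 = -1659 + 980 = -679)
Y/W = 130/(-679) = 130*(-1/679) = -130/679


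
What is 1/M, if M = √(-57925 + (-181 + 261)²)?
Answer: -I*√229/3435 ≈ -0.0044055*I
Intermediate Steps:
M = 15*I*√229 (M = √(-57925 + 80²) = √(-57925 + 6400) = √(-51525) = 15*I*√229 ≈ 226.99*I)
1/M = 1/(15*I*√229) = -I*√229/3435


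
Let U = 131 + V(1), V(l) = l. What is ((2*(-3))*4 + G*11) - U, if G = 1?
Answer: -145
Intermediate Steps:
U = 132 (U = 131 + 1 = 132)
((2*(-3))*4 + G*11) - U = ((2*(-3))*4 + 1*11) - 1*132 = (-6*4 + 11) - 132 = (-24 + 11) - 132 = -13 - 132 = -145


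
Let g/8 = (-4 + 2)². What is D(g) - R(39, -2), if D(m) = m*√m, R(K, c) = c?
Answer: 2 + 128*√2 ≈ 183.02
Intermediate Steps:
g = 32 (g = 8*(-4 + 2)² = 8*(-2)² = 8*4 = 32)
D(m) = m^(3/2)
D(g) - R(39, -2) = 32^(3/2) - 1*(-2) = 128*√2 + 2 = 2 + 128*√2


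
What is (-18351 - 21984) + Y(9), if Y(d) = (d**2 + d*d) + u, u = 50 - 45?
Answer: -40168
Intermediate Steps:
u = 5
Y(d) = 5 + 2*d**2 (Y(d) = (d**2 + d*d) + 5 = (d**2 + d**2) + 5 = 2*d**2 + 5 = 5 + 2*d**2)
(-18351 - 21984) + Y(9) = (-18351 - 21984) + (5 + 2*9**2) = -40335 + (5 + 2*81) = -40335 + (5 + 162) = -40335 + 167 = -40168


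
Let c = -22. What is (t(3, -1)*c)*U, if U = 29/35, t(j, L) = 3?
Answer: -1914/35 ≈ -54.686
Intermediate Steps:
U = 29/35 (U = 29*(1/35) = 29/35 ≈ 0.82857)
(t(3, -1)*c)*U = (3*(-22))*(29/35) = -66*29/35 = -1914/35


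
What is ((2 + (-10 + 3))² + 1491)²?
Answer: 2298256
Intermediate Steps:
((2 + (-10 + 3))² + 1491)² = ((2 - 7)² + 1491)² = ((-5)² + 1491)² = (25 + 1491)² = 1516² = 2298256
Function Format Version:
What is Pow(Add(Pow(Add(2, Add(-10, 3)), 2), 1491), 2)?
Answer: 2298256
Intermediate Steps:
Pow(Add(Pow(Add(2, Add(-10, 3)), 2), 1491), 2) = Pow(Add(Pow(Add(2, -7), 2), 1491), 2) = Pow(Add(Pow(-5, 2), 1491), 2) = Pow(Add(25, 1491), 2) = Pow(1516, 2) = 2298256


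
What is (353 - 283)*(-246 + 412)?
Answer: 11620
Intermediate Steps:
(353 - 283)*(-246 + 412) = 70*166 = 11620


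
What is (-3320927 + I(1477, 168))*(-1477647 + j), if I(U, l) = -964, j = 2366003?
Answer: -2951021801196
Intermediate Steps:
(-3320927 + I(1477, 168))*(-1477647 + j) = (-3320927 - 964)*(-1477647 + 2366003) = -3321891*888356 = -2951021801196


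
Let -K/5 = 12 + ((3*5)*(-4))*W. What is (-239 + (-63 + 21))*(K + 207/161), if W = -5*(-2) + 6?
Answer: -9326109/7 ≈ -1.3323e+6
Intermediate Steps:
W = 16 (W = 10 + 6 = 16)
K = 4740 (K = -5*(12 + ((3*5)*(-4))*16) = -5*(12 + (15*(-4))*16) = -5*(12 - 60*16) = -5*(12 - 960) = -5*(-948) = 4740)
(-239 + (-63 + 21))*(K + 207/161) = (-239 + (-63 + 21))*(4740 + 207/161) = (-239 - 42)*(4740 + 207*(1/161)) = -281*(4740 + 9/7) = -281*33189/7 = -9326109/7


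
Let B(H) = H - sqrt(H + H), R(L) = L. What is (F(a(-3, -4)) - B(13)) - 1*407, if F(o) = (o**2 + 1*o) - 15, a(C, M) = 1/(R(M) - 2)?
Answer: -15665/36 + sqrt(26) ≈ -430.04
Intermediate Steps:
a(C, M) = 1/(-2 + M) (a(C, M) = 1/(M - 2) = 1/(-2 + M))
F(o) = -15 + o + o**2 (F(o) = (o**2 + o) - 15 = (o + o**2) - 15 = -15 + o + o**2)
B(H) = H - sqrt(2)*sqrt(H) (B(H) = H - sqrt(2*H) = H - sqrt(2)*sqrt(H))
(F(a(-3, -4)) - B(13)) - 1*407 = ((-15 + 1/(-2 - 4) + (1/(-2 - 4))**2) - (13 - sqrt(2)*sqrt(13))) - 1*407 = ((-15 + 1/(-6) + (1/(-6))**2) - (13 - sqrt(26))) - 407 = ((-15 - 1/6 + (-1/6)**2) + (-13 + sqrt(26))) - 407 = ((-15 - 1/6 + 1/36) + (-13 + sqrt(26))) - 407 = (-545/36 + (-13 + sqrt(26))) - 407 = (-1013/36 + sqrt(26)) - 407 = -15665/36 + sqrt(26)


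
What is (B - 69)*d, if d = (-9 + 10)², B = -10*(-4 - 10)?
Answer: 71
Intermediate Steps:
B = 140 (B = -10*(-14) = 140)
d = 1 (d = 1² = 1)
(B - 69)*d = (140 - 69)*1 = 71*1 = 71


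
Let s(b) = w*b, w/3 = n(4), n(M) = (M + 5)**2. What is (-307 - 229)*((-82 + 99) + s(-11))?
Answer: 1423616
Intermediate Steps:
n(M) = (5 + M)**2
w = 243 (w = 3*(5 + 4)**2 = 3*9**2 = 3*81 = 243)
s(b) = 243*b
(-307 - 229)*((-82 + 99) + s(-11)) = (-307 - 229)*((-82 + 99) + 243*(-11)) = -536*(17 - 2673) = -536*(-2656) = 1423616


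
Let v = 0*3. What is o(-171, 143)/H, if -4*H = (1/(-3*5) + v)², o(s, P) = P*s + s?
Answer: 22161600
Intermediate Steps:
v = 0
o(s, P) = s + P*s
H = -1/900 (H = -(1/(-3*5) + 0)²/4 = -(1/(-15) + 0)²/4 = -(-1/15 + 0)²/4 = -(-1/15)²/4 = -¼*1/225 = -1/900 ≈ -0.0011111)
o(-171, 143)/H = (-171*(1 + 143))/(-1/900) = -171*144*(-900) = -24624*(-900) = 22161600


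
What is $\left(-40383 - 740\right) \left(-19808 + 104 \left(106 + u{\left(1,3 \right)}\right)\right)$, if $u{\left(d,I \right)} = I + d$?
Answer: $344117264$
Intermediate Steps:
$\left(-40383 - 740\right) \left(-19808 + 104 \left(106 + u{\left(1,3 \right)}\right)\right) = \left(-40383 - 740\right) \left(-19808 + 104 \left(106 + \left(3 + 1\right)\right)\right) = - 41123 \left(-19808 + 104 \left(106 + 4\right)\right) = - 41123 \left(-19808 + 104 \cdot 110\right) = - 41123 \left(-19808 + 11440\right) = \left(-41123\right) \left(-8368\right) = 344117264$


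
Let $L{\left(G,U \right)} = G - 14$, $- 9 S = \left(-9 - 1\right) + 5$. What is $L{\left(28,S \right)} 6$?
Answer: $84$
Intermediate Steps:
$S = \frac{5}{9}$ ($S = - \frac{\left(-9 - 1\right) + 5}{9} = - \frac{-10 + 5}{9} = \left(- \frac{1}{9}\right) \left(-5\right) = \frac{5}{9} \approx 0.55556$)
$L{\left(G,U \right)} = -14 + G$ ($L{\left(G,U \right)} = G - 14 = -14 + G$)
$L{\left(28,S \right)} 6 = \left(-14 + 28\right) 6 = 14 \cdot 6 = 84$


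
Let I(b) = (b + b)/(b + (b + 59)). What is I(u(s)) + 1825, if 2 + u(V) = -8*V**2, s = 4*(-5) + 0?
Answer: 11586029/6345 ≈ 1826.0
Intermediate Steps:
s = -20 (s = -20 + 0 = -20)
u(V) = -2 - 8*V**2
I(b) = 2*b/(59 + 2*b) (I(b) = (2*b)/(b + (59 + b)) = (2*b)/(59 + 2*b) = 2*b/(59 + 2*b))
I(u(s)) + 1825 = 2*(-2 - 8*(-20)**2)/(59 + 2*(-2 - 8*(-20)**2)) + 1825 = 2*(-2 - 8*400)/(59 + 2*(-2 - 8*400)) + 1825 = 2*(-2 - 3200)/(59 + 2*(-2 - 3200)) + 1825 = 2*(-3202)/(59 + 2*(-3202)) + 1825 = 2*(-3202)/(59 - 6404) + 1825 = 2*(-3202)/(-6345) + 1825 = 2*(-3202)*(-1/6345) + 1825 = 6404/6345 + 1825 = 11586029/6345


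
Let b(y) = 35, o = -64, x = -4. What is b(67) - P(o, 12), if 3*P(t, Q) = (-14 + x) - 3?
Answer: 42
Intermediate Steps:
P(t, Q) = -7 (P(t, Q) = ((-14 - 4) - 3)/3 = (-18 - 3)/3 = (⅓)*(-21) = -7)
b(67) - P(o, 12) = 35 - 1*(-7) = 35 + 7 = 42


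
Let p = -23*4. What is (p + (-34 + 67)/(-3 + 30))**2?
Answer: 667489/81 ≈ 8240.6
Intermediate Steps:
p = -92
(p + (-34 + 67)/(-3 + 30))**2 = (-92 + (-34 + 67)/(-3 + 30))**2 = (-92 + 33/27)**2 = (-92 + 33*(1/27))**2 = (-92 + 11/9)**2 = (-817/9)**2 = 667489/81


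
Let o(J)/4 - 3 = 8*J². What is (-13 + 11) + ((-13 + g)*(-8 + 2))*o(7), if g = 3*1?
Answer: 94798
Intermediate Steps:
g = 3
o(J) = 12 + 32*J² (o(J) = 12 + 4*(8*J²) = 12 + 32*J²)
(-13 + 11) + ((-13 + g)*(-8 + 2))*o(7) = (-13 + 11) + ((-13 + 3)*(-8 + 2))*(12 + 32*7²) = -2 + (-10*(-6))*(12 + 32*49) = -2 + 60*(12 + 1568) = -2 + 60*1580 = -2 + 94800 = 94798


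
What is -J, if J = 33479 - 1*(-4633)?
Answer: -38112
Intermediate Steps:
J = 38112 (J = 33479 + 4633 = 38112)
-J = -1*38112 = -38112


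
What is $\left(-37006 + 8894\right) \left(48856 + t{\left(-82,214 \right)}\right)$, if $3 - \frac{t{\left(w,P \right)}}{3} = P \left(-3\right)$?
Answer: $-1427836592$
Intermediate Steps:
$t{\left(w,P \right)} = 9 + 9 P$ ($t{\left(w,P \right)} = 9 - 3 P \left(-3\right) = 9 - 3 \left(- 3 P\right) = 9 + 9 P$)
$\left(-37006 + 8894\right) \left(48856 + t{\left(-82,214 \right)}\right) = \left(-37006 + 8894\right) \left(48856 + \left(9 + 9 \cdot 214\right)\right) = - 28112 \left(48856 + \left(9 + 1926\right)\right) = - 28112 \left(48856 + 1935\right) = \left(-28112\right) 50791 = -1427836592$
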